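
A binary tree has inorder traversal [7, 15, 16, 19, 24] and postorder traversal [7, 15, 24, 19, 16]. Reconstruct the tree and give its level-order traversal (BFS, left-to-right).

Inorder:   [7, 15, 16, 19, 24]
Postorder: [7, 15, 24, 19, 16]
Algorithm: postorder visits root last, so walk postorder right-to-left;
each value is the root of the current inorder slice — split it at that
value, recurse on the right subtree first, then the left.
Recursive splits:
  root=16; inorder splits into left=[7, 15], right=[19, 24]
  root=19; inorder splits into left=[], right=[24]
  root=24; inorder splits into left=[], right=[]
  root=15; inorder splits into left=[7], right=[]
  root=7; inorder splits into left=[], right=[]
Reconstructed level-order: [16, 15, 19, 7, 24]


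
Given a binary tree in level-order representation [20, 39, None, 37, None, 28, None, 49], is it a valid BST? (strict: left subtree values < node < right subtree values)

Level-order array: [20, 39, None, 37, None, 28, None, 49]
Validate using subtree bounds (lo, hi): at each node, require lo < value < hi,
then recurse left with hi=value and right with lo=value.
Preorder trace (stopping at first violation):
  at node 20 with bounds (-inf, +inf): OK
  at node 39 with bounds (-inf, 20): VIOLATION
Node 39 violates its bound: not (-inf < 39 < 20).
Result: Not a valid BST


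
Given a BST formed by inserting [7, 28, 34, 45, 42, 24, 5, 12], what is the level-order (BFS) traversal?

Tree insertion order: [7, 28, 34, 45, 42, 24, 5, 12]
Tree (level-order array): [7, 5, 28, None, None, 24, 34, 12, None, None, 45, None, None, 42]
BFS from the root, enqueuing left then right child of each popped node:
  queue [7] -> pop 7, enqueue [5, 28], visited so far: [7]
  queue [5, 28] -> pop 5, enqueue [none], visited so far: [7, 5]
  queue [28] -> pop 28, enqueue [24, 34], visited so far: [7, 5, 28]
  queue [24, 34] -> pop 24, enqueue [12], visited so far: [7, 5, 28, 24]
  queue [34, 12] -> pop 34, enqueue [45], visited so far: [7, 5, 28, 24, 34]
  queue [12, 45] -> pop 12, enqueue [none], visited so far: [7, 5, 28, 24, 34, 12]
  queue [45] -> pop 45, enqueue [42], visited so far: [7, 5, 28, 24, 34, 12, 45]
  queue [42] -> pop 42, enqueue [none], visited so far: [7, 5, 28, 24, 34, 12, 45, 42]
Result: [7, 5, 28, 24, 34, 12, 45, 42]


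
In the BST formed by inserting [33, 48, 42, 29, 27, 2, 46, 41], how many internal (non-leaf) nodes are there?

Tree built from: [33, 48, 42, 29, 27, 2, 46, 41]
Tree (level-order array): [33, 29, 48, 27, None, 42, None, 2, None, 41, 46]
Rule: An internal node has at least one child.
Per-node child counts:
  node 33: 2 child(ren)
  node 29: 1 child(ren)
  node 27: 1 child(ren)
  node 2: 0 child(ren)
  node 48: 1 child(ren)
  node 42: 2 child(ren)
  node 41: 0 child(ren)
  node 46: 0 child(ren)
Matching nodes: [33, 29, 27, 48, 42]
Count of internal (non-leaf) nodes: 5


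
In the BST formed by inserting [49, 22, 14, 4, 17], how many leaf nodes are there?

Tree built from: [49, 22, 14, 4, 17]
Tree (level-order array): [49, 22, None, 14, None, 4, 17]
Rule: A leaf has 0 children.
Per-node child counts:
  node 49: 1 child(ren)
  node 22: 1 child(ren)
  node 14: 2 child(ren)
  node 4: 0 child(ren)
  node 17: 0 child(ren)
Matching nodes: [4, 17]
Count of leaf nodes: 2


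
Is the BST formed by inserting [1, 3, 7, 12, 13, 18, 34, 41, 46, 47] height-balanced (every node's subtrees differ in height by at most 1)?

Tree (level-order array): [1, None, 3, None, 7, None, 12, None, 13, None, 18, None, 34, None, 41, None, 46, None, 47]
Definition: a tree is height-balanced if, at every node, |h(left) - h(right)| <= 1 (empty subtree has height -1).
Bottom-up per-node check:
  node 47: h_left=-1, h_right=-1, diff=0 [OK], height=0
  node 46: h_left=-1, h_right=0, diff=1 [OK], height=1
  node 41: h_left=-1, h_right=1, diff=2 [FAIL (|-1-1|=2 > 1)], height=2
  node 34: h_left=-1, h_right=2, diff=3 [FAIL (|-1-2|=3 > 1)], height=3
  node 18: h_left=-1, h_right=3, diff=4 [FAIL (|-1-3|=4 > 1)], height=4
  node 13: h_left=-1, h_right=4, diff=5 [FAIL (|-1-4|=5 > 1)], height=5
  node 12: h_left=-1, h_right=5, diff=6 [FAIL (|-1-5|=6 > 1)], height=6
  node 7: h_left=-1, h_right=6, diff=7 [FAIL (|-1-6|=7 > 1)], height=7
  node 3: h_left=-1, h_right=7, diff=8 [FAIL (|-1-7|=8 > 1)], height=8
  node 1: h_left=-1, h_right=8, diff=9 [FAIL (|-1-8|=9 > 1)], height=9
Node 41 violates the condition: |-1 - 1| = 2 > 1.
Result: Not balanced


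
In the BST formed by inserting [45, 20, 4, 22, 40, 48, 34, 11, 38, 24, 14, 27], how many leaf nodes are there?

Tree built from: [45, 20, 4, 22, 40, 48, 34, 11, 38, 24, 14, 27]
Tree (level-order array): [45, 20, 48, 4, 22, None, None, None, 11, None, 40, None, 14, 34, None, None, None, 24, 38, None, 27]
Rule: A leaf has 0 children.
Per-node child counts:
  node 45: 2 child(ren)
  node 20: 2 child(ren)
  node 4: 1 child(ren)
  node 11: 1 child(ren)
  node 14: 0 child(ren)
  node 22: 1 child(ren)
  node 40: 1 child(ren)
  node 34: 2 child(ren)
  node 24: 1 child(ren)
  node 27: 0 child(ren)
  node 38: 0 child(ren)
  node 48: 0 child(ren)
Matching nodes: [14, 27, 38, 48]
Count of leaf nodes: 4


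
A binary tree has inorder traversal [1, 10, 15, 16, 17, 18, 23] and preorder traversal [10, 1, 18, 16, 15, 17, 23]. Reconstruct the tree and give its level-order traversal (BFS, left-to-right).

Inorder:  [1, 10, 15, 16, 17, 18, 23]
Preorder: [10, 1, 18, 16, 15, 17, 23]
Algorithm: preorder visits root first, so consume preorder in order;
for each root, split the current inorder slice at that value into
left-subtree inorder and right-subtree inorder, then recurse.
Recursive splits:
  root=10; inorder splits into left=[1], right=[15, 16, 17, 18, 23]
  root=1; inorder splits into left=[], right=[]
  root=18; inorder splits into left=[15, 16, 17], right=[23]
  root=16; inorder splits into left=[15], right=[17]
  root=15; inorder splits into left=[], right=[]
  root=17; inorder splits into left=[], right=[]
  root=23; inorder splits into left=[], right=[]
Reconstructed level-order: [10, 1, 18, 16, 23, 15, 17]


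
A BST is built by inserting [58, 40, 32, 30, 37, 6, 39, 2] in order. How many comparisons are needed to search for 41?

Search path for 41: 58 -> 40
Found: False
Comparisons: 2


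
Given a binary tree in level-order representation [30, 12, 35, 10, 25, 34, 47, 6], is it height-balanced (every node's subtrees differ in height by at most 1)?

Tree (level-order array): [30, 12, 35, 10, 25, 34, 47, 6]
Definition: a tree is height-balanced if, at every node, |h(left) - h(right)| <= 1 (empty subtree has height -1).
Bottom-up per-node check:
  node 6: h_left=-1, h_right=-1, diff=0 [OK], height=0
  node 10: h_left=0, h_right=-1, diff=1 [OK], height=1
  node 25: h_left=-1, h_right=-1, diff=0 [OK], height=0
  node 12: h_left=1, h_right=0, diff=1 [OK], height=2
  node 34: h_left=-1, h_right=-1, diff=0 [OK], height=0
  node 47: h_left=-1, h_right=-1, diff=0 [OK], height=0
  node 35: h_left=0, h_right=0, diff=0 [OK], height=1
  node 30: h_left=2, h_right=1, diff=1 [OK], height=3
All nodes satisfy the balance condition.
Result: Balanced


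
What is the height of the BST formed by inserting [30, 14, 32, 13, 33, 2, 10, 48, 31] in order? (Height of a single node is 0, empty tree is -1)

Insertion order: [30, 14, 32, 13, 33, 2, 10, 48, 31]
Tree (level-order array): [30, 14, 32, 13, None, 31, 33, 2, None, None, None, None, 48, None, 10]
Compute height bottom-up (empty subtree = -1):
  height(10) = 1 + max(-1, -1) = 0
  height(2) = 1 + max(-1, 0) = 1
  height(13) = 1 + max(1, -1) = 2
  height(14) = 1 + max(2, -1) = 3
  height(31) = 1 + max(-1, -1) = 0
  height(48) = 1 + max(-1, -1) = 0
  height(33) = 1 + max(-1, 0) = 1
  height(32) = 1 + max(0, 1) = 2
  height(30) = 1 + max(3, 2) = 4
Height = 4


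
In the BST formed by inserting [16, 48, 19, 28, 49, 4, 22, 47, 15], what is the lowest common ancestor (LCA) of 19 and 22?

Tree insertion order: [16, 48, 19, 28, 49, 4, 22, 47, 15]
Tree (level-order array): [16, 4, 48, None, 15, 19, 49, None, None, None, 28, None, None, 22, 47]
In a BST, the LCA of p=19, q=22 is the first node v on the
root-to-leaf path with p <= v <= q (go left if both < v, right if both > v).
Walk from root:
  at 16: both 19 and 22 > 16, go right
  at 48: both 19 and 22 < 48, go left
  at 19: 19 <= 19 <= 22, this is the LCA
LCA = 19


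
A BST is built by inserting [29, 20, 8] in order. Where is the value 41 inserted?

Starting tree (level order): [29, 20, None, 8]
Insertion path: 29
Result: insert 41 as right child of 29
Final tree (level order): [29, 20, 41, 8]


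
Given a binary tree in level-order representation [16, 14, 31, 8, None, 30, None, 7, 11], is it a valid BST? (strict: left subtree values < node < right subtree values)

Level-order array: [16, 14, 31, 8, None, 30, None, 7, 11]
Validate using subtree bounds (lo, hi): at each node, require lo < value < hi,
then recurse left with hi=value and right with lo=value.
Preorder trace (stopping at first violation):
  at node 16 with bounds (-inf, +inf): OK
  at node 14 with bounds (-inf, 16): OK
  at node 8 with bounds (-inf, 14): OK
  at node 7 with bounds (-inf, 8): OK
  at node 11 with bounds (8, 14): OK
  at node 31 with bounds (16, +inf): OK
  at node 30 with bounds (16, 31): OK
No violation found at any node.
Result: Valid BST


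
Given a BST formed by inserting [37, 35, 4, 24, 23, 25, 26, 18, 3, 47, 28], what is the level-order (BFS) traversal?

Tree insertion order: [37, 35, 4, 24, 23, 25, 26, 18, 3, 47, 28]
Tree (level-order array): [37, 35, 47, 4, None, None, None, 3, 24, None, None, 23, 25, 18, None, None, 26, None, None, None, 28]
BFS from the root, enqueuing left then right child of each popped node:
  queue [37] -> pop 37, enqueue [35, 47], visited so far: [37]
  queue [35, 47] -> pop 35, enqueue [4], visited so far: [37, 35]
  queue [47, 4] -> pop 47, enqueue [none], visited so far: [37, 35, 47]
  queue [4] -> pop 4, enqueue [3, 24], visited so far: [37, 35, 47, 4]
  queue [3, 24] -> pop 3, enqueue [none], visited so far: [37, 35, 47, 4, 3]
  queue [24] -> pop 24, enqueue [23, 25], visited so far: [37, 35, 47, 4, 3, 24]
  queue [23, 25] -> pop 23, enqueue [18], visited so far: [37, 35, 47, 4, 3, 24, 23]
  queue [25, 18] -> pop 25, enqueue [26], visited so far: [37, 35, 47, 4, 3, 24, 23, 25]
  queue [18, 26] -> pop 18, enqueue [none], visited so far: [37, 35, 47, 4, 3, 24, 23, 25, 18]
  queue [26] -> pop 26, enqueue [28], visited so far: [37, 35, 47, 4, 3, 24, 23, 25, 18, 26]
  queue [28] -> pop 28, enqueue [none], visited so far: [37, 35, 47, 4, 3, 24, 23, 25, 18, 26, 28]
Result: [37, 35, 47, 4, 3, 24, 23, 25, 18, 26, 28]


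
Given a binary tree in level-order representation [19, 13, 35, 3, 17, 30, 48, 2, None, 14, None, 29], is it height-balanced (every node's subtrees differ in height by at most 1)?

Tree (level-order array): [19, 13, 35, 3, 17, 30, 48, 2, None, 14, None, 29]
Definition: a tree is height-balanced if, at every node, |h(left) - h(right)| <= 1 (empty subtree has height -1).
Bottom-up per-node check:
  node 2: h_left=-1, h_right=-1, diff=0 [OK], height=0
  node 3: h_left=0, h_right=-1, diff=1 [OK], height=1
  node 14: h_left=-1, h_right=-1, diff=0 [OK], height=0
  node 17: h_left=0, h_right=-1, diff=1 [OK], height=1
  node 13: h_left=1, h_right=1, diff=0 [OK], height=2
  node 29: h_left=-1, h_right=-1, diff=0 [OK], height=0
  node 30: h_left=0, h_right=-1, diff=1 [OK], height=1
  node 48: h_left=-1, h_right=-1, diff=0 [OK], height=0
  node 35: h_left=1, h_right=0, diff=1 [OK], height=2
  node 19: h_left=2, h_right=2, diff=0 [OK], height=3
All nodes satisfy the balance condition.
Result: Balanced


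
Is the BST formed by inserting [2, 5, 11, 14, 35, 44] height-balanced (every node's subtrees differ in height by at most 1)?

Tree (level-order array): [2, None, 5, None, 11, None, 14, None, 35, None, 44]
Definition: a tree is height-balanced if, at every node, |h(left) - h(right)| <= 1 (empty subtree has height -1).
Bottom-up per-node check:
  node 44: h_left=-1, h_right=-1, diff=0 [OK], height=0
  node 35: h_left=-1, h_right=0, diff=1 [OK], height=1
  node 14: h_left=-1, h_right=1, diff=2 [FAIL (|-1-1|=2 > 1)], height=2
  node 11: h_left=-1, h_right=2, diff=3 [FAIL (|-1-2|=3 > 1)], height=3
  node 5: h_left=-1, h_right=3, diff=4 [FAIL (|-1-3|=4 > 1)], height=4
  node 2: h_left=-1, h_right=4, diff=5 [FAIL (|-1-4|=5 > 1)], height=5
Node 14 violates the condition: |-1 - 1| = 2 > 1.
Result: Not balanced


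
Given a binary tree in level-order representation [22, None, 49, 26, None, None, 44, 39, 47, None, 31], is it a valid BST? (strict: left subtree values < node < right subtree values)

Level-order array: [22, None, 49, 26, None, None, 44, 39, 47, None, 31]
Validate using subtree bounds (lo, hi): at each node, require lo < value < hi,
then recurse left with hi=value and right with lo=value.
Preorder trace (stopping at first violation):
  at node 22 with bounds (-inf, +inf): OK
  at node 49 with bounds (22, +inf): OK
  at node 26 with bounds (22, 49): OK
  at node 44 with bounds (26, 49): OK
  at node 39 with bounds (26, 44): OK
  at node 31 with bounds (39, 44): VIOLATION
Node 31 violates its bound: not (39 < 31 < 44).
Result: Not a valid BST


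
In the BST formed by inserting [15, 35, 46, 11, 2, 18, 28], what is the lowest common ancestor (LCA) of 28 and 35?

Tree insertion order: [15, 35, 46, 11, 2, 18, 28]
Tree (level-order array): [15, 11, 35, 2, None, 18, 46, None, None, None, 28]
In a BST, the LCA of p=28, q=35 is the first node v on the
root-to-leaf path with p <= v <= q (go left if both < v, right if both > v).
Walk from root:
  at 15: both 28 and 35 > 15, go right
  at 35: 28 <= 35 <= 35, this is the LCA
LCA = 35


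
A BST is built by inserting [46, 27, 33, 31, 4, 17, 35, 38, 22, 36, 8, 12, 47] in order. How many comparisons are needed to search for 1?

Search path for 1: 46 -> 27 -> 4
Found: False
Comparisons: 3


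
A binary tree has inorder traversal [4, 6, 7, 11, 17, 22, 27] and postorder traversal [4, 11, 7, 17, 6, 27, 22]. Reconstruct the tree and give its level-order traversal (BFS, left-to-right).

Inorder:   [4, 6, 7, 11, 17, 22, 27]
Postorder: [4, 11, 7, 17, 6, 27, 22]
Algorithm: postorder visits root last, so walk postorder right-to-left;
each value is the root of the current inorder slice — split it at that
value, recurse on the right subtree first, then the left.
Recursive splits:
  root=22; inorder splits into left=[4, 6, 7, 11, 17], right=[27]
  root=27; inorder splits into left=[], right=[]
  root=6; inorder splits into left=[4], right=[7, 11, 17]
  root=17; inorder splits into left=[7, 11], right=[]
  root=7; inorder splits into left=[], right=[11]
  root=11; inorder splits into left=[], right=[]
  root=4; inorder splits into left=[], right=[]
Reconstructed level-order: [22, 6, 27, 4, 17, 7, 11]


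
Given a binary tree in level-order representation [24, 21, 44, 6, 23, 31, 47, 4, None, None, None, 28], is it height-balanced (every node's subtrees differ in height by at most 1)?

Tree (level-order array): [24, 21, 44, 6, 23, 31, 47, 4, None, None, None, 28]
Definition: a tree is height-balanced if, at every node, |h(left) - h(right)| <= 1 (empty subtree has height -1).
Bottom-up per-node check:
  node 4: h_left=-1, h_right=-1, diff=0 [OK], height=0
  node 6: h_left=0, h_right=-1, diff=1 [OK], height=1
  node 23: h_left=-1, h_right=-1, diff=0 [OK], height=0
  node 21: h_left=1, h_right=0, diff=1 [OK], height=2
  node 28: h_left=-1, h_right=-1, diff=0 [OK], height=0
  node 31: h_left=0, h_right=-1, diff=1 [OK], height=1
  node 47: h_left=-1, h_right=-1, diff=0 [OK], height=0
  node 44: h_left=1, h_right=0, diff=1 [OK], height=2
  node 24: h_left=2, h_right=2, diff=0 [OK], height=3
All nodes satisfy the balance condition.
Result: Balanced


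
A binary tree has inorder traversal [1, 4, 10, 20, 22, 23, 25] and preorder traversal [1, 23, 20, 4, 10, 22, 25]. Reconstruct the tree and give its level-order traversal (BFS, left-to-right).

Inorder:  [1, 4, 10, 20, 22, 23, 25]
Preorder: [1, 23, 20, 4, 10, 22, 25]
Algorithm: preorder visits root first, so consume preorder in order;
for each root, split the current inorder slice at that value into
left-subtree inorder and right-subtree inorder, then recurse.
Recursive splits:
  root=1; inorder splits into left=[], right=[4, 10, 20, 22, 23, 25]
  root=23; inorder splits into left=[4, 10, 20, 22], right=[25]
  root=20; inorder splits into left=[4, 10], right=[22]
  root=4; inorder splits into left=[], right=[10]
  root=10; inorder splits into left=[], right=[]
  root=22; inorder splits into left=[], right=[]
  root=25; inorder splits into left=[], right=[]
Reconstructed level-order: [1, 23, 20, 25, 4, 22, 10]


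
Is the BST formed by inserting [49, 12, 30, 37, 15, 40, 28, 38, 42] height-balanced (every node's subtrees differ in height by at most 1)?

Tree (level-order array): [49, 12, None, None, 30, 15, 37, None, 28, None, 40, None, None, 38, 42]
Definition: a tree is height-balanced if, at every node, |h(left) - h(right)| <= 1 (empty subtree has height -1).
Bottom-up per-node check:
  node 28: h_left=-1, h_right=-1, diff=0 [OK], height=0
  node 15: h_left=-1, h_right=0, diff=1 [OK], height=1
  node 38: h_left=-1, h_right=-1, diff=0 [OK], height=0
  node 42: h_left=-1, h_right=-1, diff=0 [OK], height=0
  node 40: h_left=0, h_right=0, diff=0 [OK], height=1
  node 37: h_left=-1, h_right=1, diff=2 [FAIL (|-1-1|=2 > 1)], height=2
  node 30: h_left=1, h_right=2, diff=1 [OK], height=3
  node 12: h_left=-1, h_right=3, diff=4 [FAIL (|-1-3|=4 > 1)], height=4
  node 49: h_left=4, h_right=-1, diff=5 [FAIL (|4--1|=5 > 1)], height=5
Node 37 violates the condition: |-1 - 1| = 2 > 1.
Result: Not balanced


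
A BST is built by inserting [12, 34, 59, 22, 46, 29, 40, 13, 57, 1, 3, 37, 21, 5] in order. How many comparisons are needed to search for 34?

Search path for 34: 12 -> 34
Found: True
Comparisons: 2


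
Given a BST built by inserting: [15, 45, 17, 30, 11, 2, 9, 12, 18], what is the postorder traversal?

Tree insertion order: [15, 45, 17, 30, 11, 2, 9, 12, 18]
Tree (level-order array): [15, 11, 45, 2, 12, 17, None, None, 9, None, None, None, 30, None, None, 18]
Postorder traversal: [9, 2, 12, 11, 18, 30, 17, 45, 15]


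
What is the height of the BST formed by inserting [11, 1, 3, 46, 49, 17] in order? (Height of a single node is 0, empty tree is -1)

Insertion order: [11, 1, 3, 46, 49, 17]
Tree (level-order array): [11, 1, 46, None, 3, 17, 49]
Compute height bottom-up (empty subtree = -1):
  height(3) = 1 + max(-1, -1) = 0
  height(1) = 1 + max(-1, 0) = 1
  height(17) = 1 + max(-1, -1) = 0
  height(49) = 1 + max(-1, -1) = 0
  height(46) = 1 + max(0, 0) = 1
  height(11) = 1 + max(1, 1) = 2
Height = 2


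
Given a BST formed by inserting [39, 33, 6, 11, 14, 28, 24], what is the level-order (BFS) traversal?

Tree insertion order: [39, 33, 6, 11, 14, 28, 24]
Tree (level-order array): [39, 33, None, 6, None, None, 11, None, 14, None, 28, 24]
BFS from the root, enqueuing left then right child of each popped node:
  queue [39] -> pop 39, enqueue [33], visited so far: [39]
  queue [33] -> pop 33, enqueue [6], visited so far: [39, 33]
  queue [6] -> pop 6, enqueue [11], visited so far: [39, 33, 6]
  queue [11] -> pop 11, enqueue [14], visited so far: [39, 33, 6, 11]
  queue [14] -> pop 14, enqueue [28], visited so far: [39, 33, 6, 11, 14]
  queue [28] -> pop 28, enqueue [24], visited so far: [39, 33, 6, 11, 14, 28]
  queue [24] -> pop 24, enqueue [none], visited so far: [39, 33, 6, 11, 14, 28, 24]
Result: [39, 33, 6, 11, 14, 28, 24]


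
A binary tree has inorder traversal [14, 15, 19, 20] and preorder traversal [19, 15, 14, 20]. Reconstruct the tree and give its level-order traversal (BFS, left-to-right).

Inorder:  [14, 15, 19, 20]
Preorder: [19, 15, 14, 20]
Algorithm: preorder visits root first, so consume preorder in order;
for each root, split the current inorder slice at that value into
left-subtree inorder and right-subtree inorder, then recurse.
Recursive splits:
  root=19; inorder splits into left=[14, 15], right=[20]
  root=15; inorder splits into left=[14], right=[]
  root=14; inorder splits into left=[], right=[]
  root=20; inorder splits into left=[], right=[]
Reconstructed level-order: [19, 15, 20, 14]


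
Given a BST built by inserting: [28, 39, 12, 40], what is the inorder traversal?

Tree insertion order: [28, 39, 12, 40]
Tree (level-order array): [28, 12, 39, None, None, None, 40]
Inorder traversal: [12, 28, 39, 40]


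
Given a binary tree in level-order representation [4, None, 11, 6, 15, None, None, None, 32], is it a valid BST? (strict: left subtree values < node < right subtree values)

Level-order array: [4, None, 11, 6, 15, None, None, None, 32]
Validate using subtree bounds (lo, hi): at each node, require lo < value < hi,
then recurse left with hi=value and right with lo=value.
Preorder trace (stopping at first violation):
  at node 4 with bounds (-inf, +inf): OK
  at node 11 with bounds (4, +inf): OK
  at node 6 with bounds (4, 11): OK
  at node 15 with bounds (11, +inf): OK
  at node 32 with bounds (15, +inf): OK
No violation found at any node.
Result: Valid BST


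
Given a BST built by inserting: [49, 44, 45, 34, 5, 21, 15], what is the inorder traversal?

Tree insertion order: [49, 44, 45, 34, 5, 21, 15]
Tree (level-order array): [49, 44, None, 34, 45, 5, None, None, None, None, 21, 15]
Inorder traversal: [5, 15, 21, 34, 44, 45, 49]


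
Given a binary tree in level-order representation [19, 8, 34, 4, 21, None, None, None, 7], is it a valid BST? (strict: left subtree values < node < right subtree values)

Level-order array: [19, 8, 34, 4, 21, None, None, None, 7]
Validate using subtree bounds (lo, hi): at each node, require lo < value < hi,
then recurse left with hi=value and right with lo=value.
Preorder trace (stopping at first violation):
  at node 19 with bounds (-inf, +inf): OK
  at node 8 with bounds (-inf, 19): OK
  at node 4 with bounds (-inf, 8): OK
  at node 7 with bounds (4, 8): OK
  at node 21 with bounds (8, 19): VIOLATION
Node 21 violates its bound: not (8 < 21 < 19).
Result: Not a valid BST


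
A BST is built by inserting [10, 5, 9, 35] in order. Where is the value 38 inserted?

Starting tree (level order): [10, 5, 35, None, 9]
Insertion path: 10 -> 35
Result: insert 38 as right child of 35
Final tree (level order): [10, 5, 35, None, 9, None, 38]


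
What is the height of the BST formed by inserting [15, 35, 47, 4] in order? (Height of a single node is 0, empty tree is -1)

Insertion order: [15, 35, 47, 4]
Tree (level-order array): [15, 4, 35, None, None, None, 47]
Compute height bottom-up (empty subtree = -1):
  height(4) = 1 + max(-1, -1) = 0
  height(47) = 1 + max(-1, -1) = 0
  height(35) = 1 + max(-1, 0) = 1
  height(15) = 1 + max(0, 1) = 2
Height = 2


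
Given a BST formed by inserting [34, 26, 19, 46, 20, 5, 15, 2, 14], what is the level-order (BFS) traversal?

Tree insertion order: [34, 26, 19, 46, 20, 5, 15, 2, 14]
Tree (level-order array): [34, 26, 46, 19, None, None, None, 5, 20, 2, 15, None, None, None, None, 14]
BFS from the root, enqueuing left then right child of each popped node:
  queue [34] -> pop 34, enqueue [26, 46], visited so far: [34]
  queue [26, 46] -> pop 26, enqueue [19], visited so far: [34, 26]
  queue [46, 19] -> pop 46, enqueue [none], visited so far: [34, 26, 46]
  queue [19] -> pop 19, enqueue [5, 20], visited so far: [34, 26, 46, 19]
  queue [5, 20] -> pop 5, enqueue [2, 15], visited so far: [34, 26, 46, 19, 5]
  queue [20, 2, 15] -> pop 20, enqueue [none], visited so far: [34, 26, 46, 19, 5, 20]
  queue [2, 15] -> pop 2, enqueue [none], visited so far: [34, 26, 46, 19, 5, 20, 2]
  queue [15] -> pop 15, enqueue [14], visited so far: [34, 26, 46, 19, 5, 20, 2, 15]
  queue [14] -> pop 14, enqueue [none], visited so far: [34, 26, 46, 19, 5, 20, 2, 15, 14]
Result: [34, 26, 46, 19, 5, 20, 2, 15, 14]


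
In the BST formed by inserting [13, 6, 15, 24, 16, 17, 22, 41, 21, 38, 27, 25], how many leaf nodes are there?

Tree built from: [13, 6, 15, 24, 16, 17, 22, 41, 21, 38, 27, 25]
Tree (level-order array): [13, 6, 15, None, None, None, 24, 16, 41, None, 17, 38, None, None, 22, 27, None, 21, None, 25]
Rule: A leaf has 0 children.
Per-node child counts:
  node 13: 2 child(ren)
  node 6: 0 child(ren)
  node 15: 1 child(ren)
  node 24: 2 child(ren)
  node 16: 1 child(ren)
  node 17: 1 child(ren)
  node 22: 1 child(ren)
  node 21: 0 child(ren)
  node 41: 1 child(ren)
  node 38: 1 child(ren)
  node 27: 1 child(ren)
  node 25: 0 child(ren)
Matching nodes: [6, 21, 25]
Count of leaf nodes: 3


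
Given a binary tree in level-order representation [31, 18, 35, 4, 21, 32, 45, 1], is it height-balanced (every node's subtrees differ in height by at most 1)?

Tree (level-order array): [31, 18, 35, 4, 21, 32, 45, 1]
Definition: a tree is height-balanced if, at every node, |h(left) - h(right)| <= 1 (empty subtree has height -1).
Bottom-up per-node check:
  node 1: h_left=-1, h_right=-1, diff=0 [OK], height=0
  node 4: h_left=0, h_right=-1, diff=1 [OK], height=1
  node 21: h_left=-1, h_right=-1, diff=0 [OK], height=0
  node 18: h_left=1, h_right=0, diff=1 [OK], height=2
  node 32: h_left=-1, h_right=-1, diff=0 [OK], height=0
  node 45: h_left=-1, h_right=-1, diff=0 [OK], height=0
  node 35: h_left=0, h_right=0, diff=0 [OK], height=1
  node 31: h_left=2, h_right=1, diff=1 [OK], height=3
All nodes satisfy the balance condition.
Result: Balanced


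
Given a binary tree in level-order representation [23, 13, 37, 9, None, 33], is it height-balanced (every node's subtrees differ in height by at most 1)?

Tree (level-order array): [23, 13, 37, 9, None, 33]
Definition: a tree is height-balanced if, at every node, |h(left) - h(right)| <= 1 (empty subtree has height -1).
Bottom-up per-node check:
  node 9: h_left=-1, h_right=-1, diff=0 [OK], height=0
  node 13: h_left=0, h_right=-1, diff=1 [OK], height=1
  node 33: h_left=-1, h_right=-1, diff=0 [OK], height=0
  node 37: h_left=0, h_right=-1, diff=1 [OK], height=1
  node 23: h_left=1, h_right=1, diff=0 [OK], height=2
All nodes satisfy the balance condition.
Result: Balanced


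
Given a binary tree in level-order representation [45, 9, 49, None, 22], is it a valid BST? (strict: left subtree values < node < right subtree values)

Level-order array: [45, 9, 49, None, 22]
Validate using subtree bounds (lo, hi): at each node, require lo < value < hi,
then recurse left with hi=value and right with lo=value.
Preorder trace (stopping at first violation):
  at node 45 with bounds (-inf, +inf): OK
  at node 9 with bounds (-inf, 45): OK
  at node 22 with bounds (9, 45): OK
  at node 49 with bounds (45, +inf): OK
No violation found at any node.
Result: Valid BST


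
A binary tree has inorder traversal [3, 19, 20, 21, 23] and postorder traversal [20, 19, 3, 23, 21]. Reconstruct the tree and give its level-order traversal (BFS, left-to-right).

Inorder:   [3, 19, 20, 21, 23]
Postorder: [20, 19, 3, 23, 21]
Algorithm: postorder visits root last, so walk postorder right-to-left;
each value is the root of the current inorder slice — split it at that
value, recurse on the right subtree first, then the left.
Recursive splits:
  root=21; inorder splits into left=[3, 19, 20], right=[23]
  root=23; inorder splits into left=[], right=[]
  root=3; inorder splits into left=[], right=[19, 20]
  root=19; inorder splits into left=[], right=[20]
  root=20; inorder splits into left=[], right=[]
Reconstructed level-order: [21, 3, 23, 19, 20]


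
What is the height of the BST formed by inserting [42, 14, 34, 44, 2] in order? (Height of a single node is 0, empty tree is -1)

Insertion order: [42, 14, 34, 44, 2]
Tree (level-order array): [42, 14, 44, 2, 34]
Compute height bottom-up (empty subtree = -1):
  height(2) = 1 + max(-1, -1) = 0
  height(34) = 1 + max(-1, -1) = 0
  height(14) = 1 + max(0, 0) = 1
  height(44) = 1 + max(-1, -1) = 0
  height(42) = 1 + max(1, 0) = 2
Height = 2


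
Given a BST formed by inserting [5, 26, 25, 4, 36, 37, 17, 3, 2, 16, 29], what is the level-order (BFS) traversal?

Tree insertion order: [5, 26, 25, 4, 36, 37, 17, 3, 2, 16, 29]
Tree (level-order array): [5, 4, 26, 3, None, 25, 36, 2, None, 17, None, 29, 37, None, None, 16]
BFS from the root, enqueuing left then right child of each popped node:
  queue [5] -> pop 5, enqueue [4, 26], visited so far: [5]
  queue [4, 26] -> pop 4, enqueue [3], visited so far: [5, 4]
  queue [26, 3] -> pop 26, enqueue [25, 36], visited so far: [5, 4, 26]
  queue [3, 25, 36] -> pop 3, enqueue [2], visited so far: [5, 4, 26, 3]
  queue [25, 36, 2] -> pop 25, enqueue [17], visited so far: [5, 4, 26, 3, 25]
  queue [36, 2, 17] -> pop 36, enqueue [29, 37], visited so far: [5, 4, 26, 3, 25, 36]
  queue [2, 17, 29, 37] -> pop 2, enqueue [none], visited so far: [5, 4, 26, 3, 25, 36, 2]
  queue [17, 29, 37] -> pop 17, enqueue [16], visited so far: [5, 4, 26, 3, 25, 36, 2, 17]
  queue [29, 37, 16] -> pop 29, enqueue [none], visited so far: [5, 4, 26, 3, 25, 36, 2, 17, 29]
  queue [37, 16] -> pop 37, enqueue [none], visited so far: [5, 4, 26, 3, 25, 36, 2, 17, 29, 37]
  queue [16] -> pop 16, enqueue [none], visited so far: [5, 4, 26, 3, 25, 36, 2, 17, 29, 37, 16]
Result: [5, 4, 26, 3, 25, 36, 2, 17, 29, 37, 16]


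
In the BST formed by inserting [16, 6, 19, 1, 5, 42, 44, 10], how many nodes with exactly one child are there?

Tree built from: [16, 6, 19, 1, 5, 42, 44, 10]
Tree (level-order array): [16, 6, 19, 1, 10, None, 42, None, 5, None, None, None, 44]
Rule: These are nodes with exactly 1 non-null child.
Per-node child counts:
  node 16: 2 child(ren)
  node 6: 2 child(ren)
  node 1: 1 child(ren)
  node 5: 0 child(ren)
  node 10: 0 child(ren)
  node 19: 1 child(ren)
  node 42: 1 child(ren)
  node 44: 0 child(ren)
Matching nodes: [1, 19, 42]
Count of nodes with exactly one child: 3


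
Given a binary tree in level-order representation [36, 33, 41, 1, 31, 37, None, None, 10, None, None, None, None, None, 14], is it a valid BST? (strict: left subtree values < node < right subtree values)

Level-order array: [36, 33, 41, 1, 31, 37, None, None, 10, None, None, None, None, None, 14]
Validate using subtree bounds (lo, hi): at each node, require lo < value < hi,
then recurse left with hi=value and right with lo=value.
Preorder trace (stopping at first violation):
  at node 36 with bounds (-inf, +inf): OK
  at node 33 with bounds (-inf, 36): OK
  at node 1 with bounds (-inf, 33): OK
  at node 10 with bounds (1, 33): OK
  at node 14 with bounds (10, 33): OK
  at node 31 with bounds (33, 36): VIOLATION
Node 31 violates its bound: not (33 < 31 < 36).
Result: Not a valid BST


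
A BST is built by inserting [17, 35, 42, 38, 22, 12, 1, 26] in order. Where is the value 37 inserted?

Starting tree (level order): [17, 12, 35, 1, None, 22, 42, None, None, None, 26, 38]
Insertion path: 17 -> 35 -> 42 -> 38
Result: insert 37 as left child of 38
Final tree (level order): [17, 12, 35, 1, None, 22, 42, None, None, None, 26, 38, None, None, None, 37]


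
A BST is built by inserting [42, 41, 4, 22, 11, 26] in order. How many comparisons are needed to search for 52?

Search path for 52: 42
Found: False
Comparisons: 1


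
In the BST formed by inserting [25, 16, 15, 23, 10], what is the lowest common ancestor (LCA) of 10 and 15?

Tree insertion order: [25, 16, 15, 23, 10]
Tree (level-order array): [25, 16, None, 15, 23, 10]
In a BST, the LCA of p=10, q=15 is the first node v on the
root-to-leaf path with p <= v <= q (go left if both < v, right if both > v).
Walk from root:
  at 25: both 10 and 15 < 25, go left
  at 16: both 10 and 15 < 16, go left
  at 15: 10 <= 15 <= 15, this is the LCA
LCA = 15


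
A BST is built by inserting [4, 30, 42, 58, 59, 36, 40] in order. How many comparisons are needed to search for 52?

Search path for 52: 4 -> 30 -> 42 -> 58
Found: False
Comparisons: 4


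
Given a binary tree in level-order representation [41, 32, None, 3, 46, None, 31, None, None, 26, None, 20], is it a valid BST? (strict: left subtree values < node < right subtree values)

Level-order array: [41, 32, None, 3, 46, None, 31, None, None, 26, None, 20]
Validate using subtree bounds (lo, hi): at each node, require lo < value < hi,
then recurse left with hi=value and right with lo=value.
Preorder trace (stopping at first violation):
  at node 41 with bounds (-inf, +inf): OK
  at node 32 with bounds (-inf, 41): OK
  at node 3 with bounds (-inf, 32): OK
  at node 31 with bounds (3, 32): OK
  at node 26 with bounds (3, 31): OK
  at node 20 with bounds (3, 26): OK
  at node 46 with bounds (32, 41): VIOLATION
Node 46 violates its bound: not (32 < 46 < 41).
Result: Not a valid BST


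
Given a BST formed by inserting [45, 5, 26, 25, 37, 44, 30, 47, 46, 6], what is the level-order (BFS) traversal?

Tree insertion order: [45, 5, 26, 25, 37, 44, 30, 47, 46, 6]
Tree (level-order array): [45, 5, 47, None, 26, 46, None, 25, 37, None, None, 6, None, 30, 44]
BFS from the root, enqueuing left then right child of each popped node:
  queue [45] -> pop 45, enqueue [5, 47], visited so far: [45]
  queue [5, 47] -> pop 5, enqueue [26], visited so far: [45, 5]
  queue [47, 26] -> pop 47, enqueue [46], visited so far: [45, 5, 47]
  queue [26, 46] -> pop 26, enqueue [25, 37], visited so far: [45, 5, 47, 26]
  queue [46, 25, 37] -> pop 46, enqueue [none], visited so far: [45, 5, 47, 26, 46]
  queue [25, 37] -> pop 25, enqueue [6], visited so far: [45, 5, 47, 26, 46, 25]
  queue [37, 6] -> pop 37, enqueue [30, 44], visited so far: [45, 5, 47, 26, 46, 25, 37]
  queue [6, 30, 44] -> pop 6, enqueue [none], visited so far: [45, 5, 47, 26, 46, 25, 37, 6]
  queue [30, 44] -> pop 30, enqueue [none], visited so far: [45, 5, 47, 26, 46, 25, 37, 6, 30]
  queue [44] -> pop 44, enqueue [none], visited so far: [45, 5, 47, 26, 46, 25, 37, 6, 30, 44]
Result: [45, 5, 47, 26, 46, 25, 37, 6, 30, 44]


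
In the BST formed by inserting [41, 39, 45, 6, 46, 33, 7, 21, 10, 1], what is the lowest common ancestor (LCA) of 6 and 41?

Tree insertion order: [41, 39, 45, 6, 46, 33, 7, 21, 10, 1]
Tree (level-order array): [41, 39, 45, 6, None, None, 46, 1, 33, None, None, None, None, 7, None, None, 21, 10]
In a BST, the LCA of p=6, q=41 is the first node v on the
root-to-leaf path with p <= v <= q (go left if both < v, right if both > v).
Walk from root:
  at 41: 6 <= 41 <= 41, this is the LCA
LCA = 41


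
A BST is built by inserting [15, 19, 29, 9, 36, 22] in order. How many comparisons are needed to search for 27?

Search path for 27: 15 -> 19 -> 29 -> 22
Found: False
Comparisons: 4


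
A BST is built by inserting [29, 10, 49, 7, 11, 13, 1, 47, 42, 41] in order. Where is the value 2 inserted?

Starting tree (level order): [29, 10, 49, 7, 11, 47, None, 1, None, None, 13, 42, None, None, None, None, None, 41]
Insertion path: 29 -> 10 -> 7 -> 1
Result: insert 2 as right child of 1
Final tree (level order): [29, 10, 49, 7, 11, 47, None, 1, None, None, 13, 42, None, None, 2, None, None, 41]


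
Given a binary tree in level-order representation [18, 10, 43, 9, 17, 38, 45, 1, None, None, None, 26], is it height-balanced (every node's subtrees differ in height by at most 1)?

Tree (level-order array): [18, 10, 43, 9, 17, 38, 45, 1, None, None, None, 26]
Definition: a tree is height-balanced if, at every node, |h(left) - h(right)| <= 1 (empty subtree has height -1).
Bottom-up per-node check:
  node 1: h_left=-1, h_right=-1, diff=0 [OK], height=0
  node 9: h_left=0, h_right=-1, diff=1 [OK], height=1
  node 17: h_left=-1, h_right=-1, diff=0 [OK], height=0
  node 10: h_left=1, h_right=0, diff=1 [OK], height=2
  node 26: h_left=-1, h_right=-1, diff=0 [OK], height=0
  node 38: h_left=0, h_right=-1, diff=1 [OK], height=1
  node 45: h_left=-1, h_right=-1, diff=0 [OK], height=0
  node 43: h_left=1, h_right=0, diff=1 [OK], height=2
  node 18: h_left=2, h_right=2, diff=0 [OK], height=3
All nodes satisfy the balance condition.
Result: Balanced


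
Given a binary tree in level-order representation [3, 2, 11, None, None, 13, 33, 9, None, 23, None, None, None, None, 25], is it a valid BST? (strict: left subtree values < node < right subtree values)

Level-order array: [3, 2, 11, None, None, 13, 33, 9, None, 23, None, None, None, None, 25]
Validate using subtree bounds (lo, hi): at each node, require lo < value < hi,
then recurse left with hi=value and right with lo=value.
Preorder trace (stopping at first violation):
  at node 3 with bounds (-inf, +inf): OK
  at node 2 with bounds (-inf, 3): OK
  at node 11 with bounds (3, +inf): OK
  at node 13 with bounds (3, 11): VIOLATION
Node 13 violates its bound: not (3 < 13 < 11).
Result: Not a valid BST


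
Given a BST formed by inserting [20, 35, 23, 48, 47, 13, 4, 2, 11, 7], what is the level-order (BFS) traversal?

Tree insertion order: [20, 35, 23, 48, 47, 13, 4, 2, 11, 7]
Tree (level-order array): [20, 13, 35, 4, None, 23, 48, 2, 11, None, None, 47, None, None, None, 7]
BFS from the root, enqueuing left then right child of each popped node:
  queue [20] -> pop 20, enqueue [13, 35], visited so far: [20]
  queue [13, 35] -> pop 13, enqueue [4], visited so far: [20, 13]
  queue [35, 4] -> pop 35, enqueue [23, 48], visited so far: [20, 13, 35]
  queue [4, 23, 48] -> pop 4, enqueue [2, 11], visited so far: [20, 13, 35, 4]
  queue [23, 48, 2, 11] -> pop 23, enqueue [none], visited so far: [20, 13, 35, 4, 23]
  queue [48, 2, 11] -> pop 48, enqueue [47], visited so far: [20, 13, 35, 4, 23, 48]
  queue [2, 11, 47] -> pop 2, enqueue [none], visited so far: [20, 13, 35, 4, 23, 48, 2]
  queue [11, 47] -> pop 11, enqueue [7], visited so far: [20, 13, 35, 4, 23, 48, 2, 11]
  queue [47, 7] -> pop 47, enqueue [none], visited so far: [20, 13, 35, 4, 23, 48, 2, 11, 47]
  queue [7] -> pop 7, enqueue [none], visited so far: [20, 13, 35, 4, 23, 48, 2, 11, 47, 7]
Result: [20, 13, 35, 4, 23, 48, 2, 11, 47, 7]


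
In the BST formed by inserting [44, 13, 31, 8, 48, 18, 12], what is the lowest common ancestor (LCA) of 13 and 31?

Tree insertion order: [44, 13, 31, 8, 48, 18, 12]
Tree (level-order array): [44, 13, 48, 8, 31, None, None, None, 12, 18]
In a BST, the LCA of p=13, q=31 is the first node v on the
root-to-leaf path with p <= v <= q (go left if both < v, right if both > v).
Walk from root:
  at 44: both 13 and 31 < 44, go left
  at 13: 13 <= 13 <= 31, this is the LCA
LCA = 13


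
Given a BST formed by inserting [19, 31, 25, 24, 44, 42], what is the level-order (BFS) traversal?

Tree insertion order: [19, 31, 25, 24, 44, 42]
Tree (level-order array): [19, None, 31, 25, 44, 24, None, 42]
BFS from the root, enqueuing left then right child of each popped node:
  queue [19] -> pop 19, enqueue [31], visited so far: [19]
  queue [31] -> pop 31, enqueue [25, 44], visited so far: [19, 31]
  queue [25, 44] -> pop 25, enqueue [24], visited so far: [19, 31, 25]
  queue [44, 24] -> pop 44, enqueue [42], visited so far: [19, 31, 25, 44]
  queue [24, 42] -> pop 24, enqueue [none], visited so far: [19, 31, 25, 44, 24]
  queue [42] -> pop 42, enqueue [none], visited so far: [19, 31, 25, 44, 24, 42]
Result: [19, 31, 25, 44, 24, 42]


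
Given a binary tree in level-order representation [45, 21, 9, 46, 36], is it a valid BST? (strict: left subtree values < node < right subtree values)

Level-order array: [45, 21, 9, 46, 36]
Validate using subtree bounds (lo, hi): at each node, require lo < value < hi,
then recurse left with hi=value and right with lo=value.
Preorder trace (stopping at first violation):
  at node 45 with bounds (-inf, +inf): OK
  at node 21 with bounds (-inf, 45): OK
  at node 46 with bounds (-inf, 21): VIOLATION
Node 46 violates its bound: not (-inf < 46 < 21).
Result: Not a valid BST


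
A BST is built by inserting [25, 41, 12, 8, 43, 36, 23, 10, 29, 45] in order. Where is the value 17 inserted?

Starting tree (level order): [25, 12, 41, 8, 23, 36, 43, None, 10, None, None, 29, None, None, 45]
Insertion path: 25 -> 12 -> 23
Result: insert 17 as left child of 23
Final tree (level order): [25, 12, 41, 8, 23, 36, 43, None, 10, 17, None, 29, None, None, 45]


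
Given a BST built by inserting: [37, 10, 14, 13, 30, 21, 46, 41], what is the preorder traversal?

Tree insertion order: [37, 10, 14, 13, 30, 21, 46, 41]
Tree (level-order array): [37, 10, 46, None, 14, 41, None, 13, 30, None, None, None, None, 21]
Preorder traversal: [37, 10, 14, 13, 30, 21, 46, 41]
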